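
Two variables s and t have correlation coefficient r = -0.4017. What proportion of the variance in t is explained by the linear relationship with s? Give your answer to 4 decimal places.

0.1614

r² = (-0.4017)² = 0.1614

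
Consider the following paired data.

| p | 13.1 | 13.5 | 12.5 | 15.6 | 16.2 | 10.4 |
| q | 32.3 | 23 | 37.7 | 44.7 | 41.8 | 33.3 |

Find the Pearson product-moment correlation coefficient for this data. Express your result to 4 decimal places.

n = 6, Σp = 81.3, Σq = 212.8, Σp² = 1124.07, Σq² = 7847.8, Σpq = 2925.68
nΣpq − ΣpΣq = 17554.08 − 17300.64 = 253.44
nΣp² − (Σp)² = 6744.42 − 6609.69 = 134.73; nΣq² − (Σq)² = 47086.8 − 45283.84 = 1802.96
r = 253.44 / √(134.73 × 1802.96) = 253.44 / 492.8618 ≈ 0.5142

0.5142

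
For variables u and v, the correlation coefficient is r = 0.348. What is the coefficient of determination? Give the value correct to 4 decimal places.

0.1211

r² = (0.348)² = 0.1211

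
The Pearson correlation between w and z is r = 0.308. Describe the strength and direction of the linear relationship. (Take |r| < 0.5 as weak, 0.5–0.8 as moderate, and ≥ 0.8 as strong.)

weak positive

r = 0.308 > 0 so the relationship is positive.
|r| = 0.308, which falls in the weak range.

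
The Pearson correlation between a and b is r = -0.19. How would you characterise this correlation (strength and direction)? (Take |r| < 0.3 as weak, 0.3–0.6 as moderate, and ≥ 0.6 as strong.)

r = -0.19 < 0 so the relationship is negative.
|r| = 0.19, which falls in the weak range.

weak negative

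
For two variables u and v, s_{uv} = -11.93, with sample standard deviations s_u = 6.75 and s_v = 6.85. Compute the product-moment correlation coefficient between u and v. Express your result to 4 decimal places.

r = Cov(u,v) / (s_u · s_v) = -11.93 / (6.75 × 6.85)
  = -11.93 / 46.2375 ≈ -0.2580

-0.2580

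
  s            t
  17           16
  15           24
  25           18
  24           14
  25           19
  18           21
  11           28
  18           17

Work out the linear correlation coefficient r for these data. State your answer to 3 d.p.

n = 8, Σs = 153, Σt = 157, Σs² = 3109, Σt² = 3227, Σst = 2885
nΣst − ΣsΣt = 23080 − 24021 = -941
nΣs² − (Σs)² = 24872 − 23409 = 1463; nΣt² − (Σt)² = 25816 − 24649 = 1167
r = -941 / √(1463 × 1167) = -941 / 1306.6449 ≈ -0.720

-0.720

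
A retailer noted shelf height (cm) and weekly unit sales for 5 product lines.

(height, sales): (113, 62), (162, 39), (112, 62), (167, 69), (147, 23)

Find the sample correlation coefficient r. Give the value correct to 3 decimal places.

-0.284

n = 5, Σx = 701, Σy = 255, Σx² = 101055, Σy² = 14499, Σxy = 35172
nΣxy − ΣxΣy = 175860 − 178755 = -2895
nΣx² − (Σx)² = 505275 − 491401 = 13874; nΣy² − (Σy)² = 72495 − 65025 = 7470
r = -2895 / √(13874 × 7470) = -2895 / 10180.3134 ≈ -0.284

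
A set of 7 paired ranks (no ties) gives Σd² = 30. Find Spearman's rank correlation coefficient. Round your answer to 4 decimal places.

0.4643

ρ = 1 − 6Σd² / [n(n²−1)] = 1 − 6×30 / (7×48)
  = 1 − 180/336 = 1 − 0.53571 ≈ 0.4643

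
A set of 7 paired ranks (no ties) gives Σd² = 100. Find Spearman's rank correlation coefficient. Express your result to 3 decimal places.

-0.786

ρ = 1 − 6Σd² / [n(n²−1)] = 1 − 6×100 / (7×48)
  = 1 − 600/336 = 1 − 1.7857 ≈ -0.786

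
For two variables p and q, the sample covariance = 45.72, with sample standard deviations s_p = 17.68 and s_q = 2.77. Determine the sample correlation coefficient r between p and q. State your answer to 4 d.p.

r = Cov(p,q) / (s_p · s_q) = 45.72 / (17.68 × 2.77)
  = 45.72 / 48.9736 ≈ 0.9336

0.9336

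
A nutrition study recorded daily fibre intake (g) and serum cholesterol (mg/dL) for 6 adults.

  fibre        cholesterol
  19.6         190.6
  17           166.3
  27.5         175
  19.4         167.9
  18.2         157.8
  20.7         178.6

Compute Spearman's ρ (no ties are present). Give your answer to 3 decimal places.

Rank fibre: 4, 1, 6, 3, 2, 5
Rank cholesterol: 6, 2, 4, 3, 1, 5
d = rank(fibre) − rank(cholesterol): -2, -1, 2, 0, 1, 0; Σd² = 10
ρ = 1 − 6Σd² / [n(n²−1)] = 1 − 6×10 / (6×35) = 1 − 60/210 ≈ 0.714

0.714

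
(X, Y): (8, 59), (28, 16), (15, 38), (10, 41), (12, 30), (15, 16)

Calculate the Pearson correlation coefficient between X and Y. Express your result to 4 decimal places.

-0.7436

n = 6, ΣX = 88, ΣY = 200, ΣX² = 1542, ΣY² = 8018, ΣXY = 2500
nΣXY − ΣXΣY = 15000 − 17600 = -2600
nΣX² − (ΣX)² = 9252 − 7744 = 1508; nΣY² − (ΣY)² = 48108 − 40000 = 8108
r = -2600 / √(1508 × 8108) = -2600 / 3496.6933 ≈ -0.7436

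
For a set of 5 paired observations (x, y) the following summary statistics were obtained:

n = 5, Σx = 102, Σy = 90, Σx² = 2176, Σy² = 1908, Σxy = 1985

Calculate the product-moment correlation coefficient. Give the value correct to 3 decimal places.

0.900

r = (nΣxy − ΣxΣy) / √[(nΣx² − (Σx)²)(nΣy² − (Σy)²)]
Numerator: 5×1985 − 102×90 = 745
Denominator: √[(10880 − 10404)(9540 − 8100)] = √[476 × 1440] = 827.9130
r = 745 / 827.9130 ≈ 0.900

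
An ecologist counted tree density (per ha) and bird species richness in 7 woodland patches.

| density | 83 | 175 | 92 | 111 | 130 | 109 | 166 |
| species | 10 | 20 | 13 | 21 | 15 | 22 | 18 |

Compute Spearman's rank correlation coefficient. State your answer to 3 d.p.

Rank density: 1, 7, 2, 4, 5, 3, 6
Rank species: 1, 5, 2, 6, 3, 7, 4
d = rank(density) − rank(species): 0, 2, 0, -2, 2, -4, 2; Σd² = 32
ρ = 1 − 6Σd² / [n(n²−1)] = 1 − 6×32 / (7×48) = 1 − 192/336 ≈ 0.429

0.429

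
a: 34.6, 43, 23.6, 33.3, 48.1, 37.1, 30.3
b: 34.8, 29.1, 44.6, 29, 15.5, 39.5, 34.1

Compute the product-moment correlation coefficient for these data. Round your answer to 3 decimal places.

-0.834

n = 7, Σa = 250, Σb = 226.6, Σa² = 9320.12, Σb² = 7851.32, Σab = 7717.87
nΣab − ΣaΣb = 54025.09 − 56650 = -2624.91
nΣa² − (Σa)² = 65240.84 − 62500 = 2740.84; nΣb² − (Σb)² = 54959.24 − 51347.56 = 3611.68
r = -2624.91 / √(2740.84 × 3611.68) = -2624.91 / 3146.2735 ≈ -0.834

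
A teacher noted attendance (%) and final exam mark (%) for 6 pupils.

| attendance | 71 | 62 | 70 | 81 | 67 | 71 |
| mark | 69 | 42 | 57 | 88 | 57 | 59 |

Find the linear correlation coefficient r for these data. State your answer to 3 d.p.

0.967

n = 6, Σx = 422, Σy = 372, Σx² = 29876, Σy² = 24248, Σxy = 26629
nΣxy − ΣxΣy = 159774 − 156984 = 2790
nΣx² − (Σx)² = 179256 − 178084 = 1172; nΣy² − (Σy)² = 145488 − 138384 = 7104
r = 2790 / √(1172 × 7104) = 2790 / 2885.4615 ≈ 0.967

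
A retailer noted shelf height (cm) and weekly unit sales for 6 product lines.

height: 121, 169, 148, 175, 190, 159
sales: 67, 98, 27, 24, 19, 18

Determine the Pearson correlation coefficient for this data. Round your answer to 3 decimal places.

n = 6, Σx = 962, Σy = 253, Σx² = 157112, Σy² = 16083, Σxy = 39337
nΣxy − ΣxΣy = 236022 − 243386 = -7364
nΣx² − (Σx)² = 942672 − 925444 = 17228; nΣy² − (Σy)² = 96498 − 64009 = 32489
r = -7364 / √(17228 × 32489) = -7364 / 23658.4127 ≈ -0.311

-0.311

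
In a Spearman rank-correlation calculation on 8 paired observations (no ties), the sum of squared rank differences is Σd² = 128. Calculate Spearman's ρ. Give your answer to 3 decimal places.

-0.524

ρ = 1 − 6Σd² / [n(n²−1)] = 1 − 6×128 / (8×63)
  = 1 − 768/504 = 1 − 1.5238 ≈ -0.524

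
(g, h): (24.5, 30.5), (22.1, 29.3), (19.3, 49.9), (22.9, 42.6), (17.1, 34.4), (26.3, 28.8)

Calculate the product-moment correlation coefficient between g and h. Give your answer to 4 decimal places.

n = 6, Σg = 132.2, Σh = 215.5, Σg² = 2969.66, Σh² = 8106.31, Σgh = 4679.07
nΣgh − ΣgΣh = 28074.42 − 28489.1 = -414.68
nΣg² − (Σg)² = 17817.96 − 17476.84 = 341.12; nΣh² − (Σh)² = 48637.86 − 46440.25 = 2197.61
r = -414.68 / √(341.12 × 2197.61) = -414.68 / 865.8226 ≈ -0.4789

-0.4789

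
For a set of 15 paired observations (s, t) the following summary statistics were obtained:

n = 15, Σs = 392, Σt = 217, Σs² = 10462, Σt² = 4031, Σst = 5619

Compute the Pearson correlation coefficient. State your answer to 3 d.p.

-0.118

r = (nΣst − ΣsΣt) / √[(nΣs² − (Σs)²)(nΣt² − (Σt)²)]
Numerator: 15×5619 − 392×217 = -779
Denominator: √[(156930 − 153664)(60465 − 47089)] = √[3266 × 13376] = 6609.5398
r = -779 / 6609.5398 ≈ -0.118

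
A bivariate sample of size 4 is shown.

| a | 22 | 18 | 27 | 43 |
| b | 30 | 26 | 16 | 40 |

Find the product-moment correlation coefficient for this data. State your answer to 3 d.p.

0.612

n = 4, Σa = 110, Σb = 112, Σa² = 3386, Σb² = 3432, Σab = 3280
nΣab − ΣaΣb = 13120 − 12320 = 800
nΣa² − (Σa)² = 13544 − 12100 = 1444; nΣb² − (Σb)² = 13728 − 12544 = 1184
r = 800 / √(1444 × 1184) = 800 / 1307.5534 ≈ 0.612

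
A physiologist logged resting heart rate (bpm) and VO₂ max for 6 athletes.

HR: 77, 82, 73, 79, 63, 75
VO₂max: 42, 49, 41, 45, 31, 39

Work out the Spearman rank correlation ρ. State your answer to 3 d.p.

Rank HR: 4, 6, 2, 5, 1, 3
Rank VO₂max: 4, 6, 3, 5, 1, 2
d = rank(HR) − rank(VO₂max): 0, 0, -1, 0, 0, 1; Σd² = 2
ρ = 1 − 6Σd² / [n(n²−1)] = 1 − 6×2 / (6×35) = 1 − 12/210 ≈ 0.943

0.943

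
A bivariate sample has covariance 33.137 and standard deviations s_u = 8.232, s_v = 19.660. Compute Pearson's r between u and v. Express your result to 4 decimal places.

r = Cov(u,v) / (s_u · s_v) = 33.137 / (8.232 × 19.660)
  = 33.137 / 161.8411 ≈ 0.2048

0.2048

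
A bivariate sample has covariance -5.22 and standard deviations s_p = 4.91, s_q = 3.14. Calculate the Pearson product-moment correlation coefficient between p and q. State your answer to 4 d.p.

-0.3386

r = Cov(p,q) / (s_p · s_q) = -5.22 / (4.91 × 3.14)
  = -5.22 / 15.4174 ≈ -0.3386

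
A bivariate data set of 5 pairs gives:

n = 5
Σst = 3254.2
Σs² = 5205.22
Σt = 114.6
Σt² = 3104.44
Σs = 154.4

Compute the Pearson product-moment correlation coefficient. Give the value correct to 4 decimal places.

-0.6227

r = (nΣst − ΣsΣt) / √[(nΣs² − (Σs)²)(nΣt² − (Σt)²)]
Numerator: 5×3254.2 − 154.4×114.6 = -1423.24
Denominator: √[(26026.1 − 23839.36)(15522.2 − 13133.16)] = √[2186.74 × 2389.04] = 2285.6529
r = -1423.24 / 2285.6529 ≈ -0.6227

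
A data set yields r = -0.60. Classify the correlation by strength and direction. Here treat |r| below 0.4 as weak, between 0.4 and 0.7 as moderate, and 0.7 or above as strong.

r = -0.60 < 0 so the relationship is negative.
|r| = 0.60, which falls in the moderate range.

moderate negative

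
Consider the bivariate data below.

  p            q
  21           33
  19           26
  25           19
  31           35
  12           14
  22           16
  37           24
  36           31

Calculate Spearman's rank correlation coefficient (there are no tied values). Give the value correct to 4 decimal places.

Rank p: 3, 2, 5, 6, 1, 4, 8, 7
Rank q: 7, 5, 3, 8, 1, 2, 4, 6
d = rank(p) − rank(q): -4, -3, 2, -2, 0, 2, 4, 1; Σd² = 54
ρ = 1 − 6Σd² / [n(n²−1)] = 1 − 6×54 / (8×63) = 1 − 324/504 ≈ 0.3571

0.3571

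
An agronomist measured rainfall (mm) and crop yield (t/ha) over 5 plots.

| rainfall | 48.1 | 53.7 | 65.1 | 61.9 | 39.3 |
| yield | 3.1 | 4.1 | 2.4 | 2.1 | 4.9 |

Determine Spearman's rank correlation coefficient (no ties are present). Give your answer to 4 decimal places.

-0.8000

Rank rainfall: 2, 3, 5, 4, 1
Rank yield: 3, 4, 2, 1, 5
d = rank(rainfall) − rank(yield): -1, -1, 3, 3, -4; Σd² = 36
ρ = 1 − 6Σd² / [n(n²−1)] = 1 − 6×36 / (5×24) = 1 − 216/120 ≈ -0.8000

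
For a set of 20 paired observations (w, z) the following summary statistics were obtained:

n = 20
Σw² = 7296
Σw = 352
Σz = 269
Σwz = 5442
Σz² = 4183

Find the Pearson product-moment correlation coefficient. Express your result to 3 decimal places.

0.897

r = (nΣwz − ΣwΣz) / √[(nΣw² − (Σw)²)(nΣz² − (Σz)²)]
Numerator: 20×5442 − 352×269 = 14152
Denominator: √[(145920 − 123904)(83660 − 72361)] = √[22016 × 11299] = 15772.0888
r = 14152 / 15772.0888 ≈ 0.897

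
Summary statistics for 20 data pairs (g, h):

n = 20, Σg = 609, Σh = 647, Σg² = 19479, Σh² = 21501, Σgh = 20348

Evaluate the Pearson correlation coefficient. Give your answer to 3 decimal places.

r = (nΣgh − ΣgΣh) / √[(nΣg² − (Σg)²)(nΣh² − (Σh)²)]
Numerator: 20×20348 − 609×647 = 12937
Denominator: √[(389580 − 370881)(430020 − 418609)] = √[18699 × 11411] = 14607.3368
r = 12937 / 14607.3368 ≈ 0.886

0.886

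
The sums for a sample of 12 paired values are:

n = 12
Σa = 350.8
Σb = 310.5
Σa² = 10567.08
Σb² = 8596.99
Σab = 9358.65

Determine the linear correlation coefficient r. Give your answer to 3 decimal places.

0.672

r = (nΣab − ΣaΣb) / √[(nΣa² − (Σa)²)(nΣb² − (Σb)²)]
Numerator: 12×9358.65 − 350.8×310.5 = 3380.4
Denominator: √[(126804.96 − 123060.64)(103163.88 − 96410.25)] = √[3744.32 × 6753.63] = 5028.6929
r = 3380.4 / 5028.6929 ≈ 0.672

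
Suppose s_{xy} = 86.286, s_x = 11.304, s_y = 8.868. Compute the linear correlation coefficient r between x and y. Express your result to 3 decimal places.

r = Cov(x,y) / (s_x · s_y) = 86.286 / (11.304 × 8.868)
  = 86.286 / 100.2439 ≈ 0.861

0.861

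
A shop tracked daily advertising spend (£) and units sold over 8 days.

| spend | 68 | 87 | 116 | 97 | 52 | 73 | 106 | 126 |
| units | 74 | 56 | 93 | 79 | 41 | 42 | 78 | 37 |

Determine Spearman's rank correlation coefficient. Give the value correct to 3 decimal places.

0.238

Rank spend: 2, 4, 7, 5, 1, 3, 6, 8
Rank units: 5, 4, 8, 7, 2, 3, 6, 1
d = rank(spend) − rank(units): -3, 0, -1, -2, -1, 0, 0, 7; Σd² = 64
ρ = 1 − 6Σd² / [n(n²−1)] = 1 − 6×64 / (8×63) = 1 − 384/504 ≈ 0.238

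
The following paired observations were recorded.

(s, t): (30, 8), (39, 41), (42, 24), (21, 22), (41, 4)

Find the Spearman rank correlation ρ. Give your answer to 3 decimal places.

0.100

Rank s: 2, 3, 5, 1, 4
Rank t: 2, 5, 4, 3, 1
d = rank(s) − rank(t): 0, -2, 1, -2, 3; Σd² = 18
ρ = 1 − 6Σd² / [n(n²−1)] = 1 − 6×18 / (5×24) = 1 − 108/120 ≈ 0.100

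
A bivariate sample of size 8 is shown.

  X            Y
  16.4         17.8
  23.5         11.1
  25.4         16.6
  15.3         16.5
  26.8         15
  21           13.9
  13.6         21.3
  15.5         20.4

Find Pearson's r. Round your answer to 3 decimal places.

n = 8, ΣX = 157.5, ΣY = 132.6, ΣX² = 3284.91, ΣY² = 2275.92, ΣXY = 2526.64
nΣXY − ΣXΣY = 20213.12 − 20884.5 = -671.38
nΣX² − (ΣX)² = 26279.28 − 24806.25 = 1473.03; nΣY² − (ΣY)² = 18207.36 − 17582.76 = 624.6
r = -671.38 / √(1473.03 × 624.6) = -671.38 / 959.1947 ≈ -0.700

-0.700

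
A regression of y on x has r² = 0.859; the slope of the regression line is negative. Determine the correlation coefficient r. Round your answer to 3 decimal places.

-0.927

|r| = √0.859 = 0.927
The association is negative, so r = −0.927.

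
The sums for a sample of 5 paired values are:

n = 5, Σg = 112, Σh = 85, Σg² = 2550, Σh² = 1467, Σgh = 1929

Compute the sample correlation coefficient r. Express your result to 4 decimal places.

r = (nΣgh − ΣgΣh) / √[(nΣg² − (Σg)²)(nΣh² − (Σh)²)]
Numerator: 5×1929 − 112×85 = 125
Denominator: √[(12750 − 12544)(7335 − 7225)] = √[206 × 110] = 150.5324
r = 125 / 150.5324 ≈ 0.8304

0.8304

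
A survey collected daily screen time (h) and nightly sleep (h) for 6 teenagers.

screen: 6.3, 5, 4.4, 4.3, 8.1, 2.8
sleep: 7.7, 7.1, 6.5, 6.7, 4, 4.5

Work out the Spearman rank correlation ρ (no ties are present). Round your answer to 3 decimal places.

Rank screen: 5, 4, 3, 2, 6, 1
Rank sleep: 6, 5, 3, 4, 1, 2
d = rank(screen) − rank(sleep): -1, -1, 0, -2, 5, -1; Σd² = 32
ρ = 1 − 6Σd² / [n(n²−1)] = 1 − 6×32 / (6×35) = 1 − 192/210 ≈ 0.086

0.086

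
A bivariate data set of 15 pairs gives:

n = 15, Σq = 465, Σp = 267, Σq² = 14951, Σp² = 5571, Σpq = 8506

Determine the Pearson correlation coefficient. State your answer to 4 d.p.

r = (nΣpq − ΣpΣq) / √[(nΣp² − (Σp)²)(nΣq² − (Σq)²)]
Numerator: 15×8506 − 267×465 = 3435
Denominator: √[(83565 − 71289)(224265 − 216225)] = √[12276 × 8040] = 9934.7391
r = 3435 / 9934.7391 ≈ 0.3458

0.3458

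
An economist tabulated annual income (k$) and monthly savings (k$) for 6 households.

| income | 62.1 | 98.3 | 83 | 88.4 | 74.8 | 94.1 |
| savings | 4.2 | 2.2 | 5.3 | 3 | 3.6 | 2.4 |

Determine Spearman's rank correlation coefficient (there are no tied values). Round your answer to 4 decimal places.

-0.8286

Rank income: 1, 6, 3, 4, 2, 5
Rank savings: 5, 1, 6, 3, 4, 2
d = rank(income) − rank(savings): -4, 5, -3, 1, -2, 3; Σd² = 64
ρ = 1 − 6Σd² / [n(n²−1)] = 1 − 6×64 / (6×35) = 1 − 384/210 ≈ -0.8286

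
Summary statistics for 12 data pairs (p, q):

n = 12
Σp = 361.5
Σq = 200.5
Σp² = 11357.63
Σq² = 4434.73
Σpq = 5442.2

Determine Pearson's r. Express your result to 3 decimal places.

-0.840

r = (nΣpq − ΣpΣq) / √[(nΣp² − (Σp)²)(nΣq² − (Σq)²)]
Numerator: 12×5442.2 − 361.5×200.5 = -7174.35
Denominator: √[(136291.56 − 130682.25)(53216.76 − 40200.25)] = √[5609.31 × 13016.51] = 8544.8019
r = -7174.35 / 8544.8019 ≈ -0.840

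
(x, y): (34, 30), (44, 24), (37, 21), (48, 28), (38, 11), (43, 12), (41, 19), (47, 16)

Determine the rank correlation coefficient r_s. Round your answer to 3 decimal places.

-0.048

Rank x: 1, 6, 2, 8, 3, 5, 4, 7
Rank y: 8, 6, 5, 7, 1, 2, 4, 3
d = rank(x) − rank(y): -7, 0, -3, 1, 2, 3, 0, 4; Σd² = 88
ρ = 1 − 6Σd² / [n(n²−1)] = 1 − 6×88 / (8×63) = 1 − 528/504 ≈ -0.048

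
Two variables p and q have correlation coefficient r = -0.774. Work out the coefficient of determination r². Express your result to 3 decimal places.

0.599

r² = (-0.774)² = 0.599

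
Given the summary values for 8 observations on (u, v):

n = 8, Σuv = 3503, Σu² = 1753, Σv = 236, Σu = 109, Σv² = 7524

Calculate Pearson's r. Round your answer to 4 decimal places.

0.7410

r = (nΣuv − ΣuΣv) / √[(nΣu² − (Σu)²)(nΣv² − (Σv)²)]
Numerator: 8×3503 − 109×236 = 2300
Denominator: √[(14024 − 11881)(60192 − 55696)] = √[2143 × 4496] = 3104.0180
r = 2300 / 3104.0180 ≈ 0.7410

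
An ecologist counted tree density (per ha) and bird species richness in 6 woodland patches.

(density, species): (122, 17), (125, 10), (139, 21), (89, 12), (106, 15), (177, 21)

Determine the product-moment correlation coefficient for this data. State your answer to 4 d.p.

0.7119

n = 6, Σx = 758, Σy = 96, Σx² = 100316, Σy² = 1640, Σxy = 12618
nΣxy − ΣxΣy = 75708 − 72768 = 2940
nΣx² − (Σx)² = 601896 − 574564 = 27332; nΣy² − (Σy)² = 9840 − 9216 = 624
r = 2940 / √(27332 × 624) = 2940 / 4129.7903 ≈ 0.7119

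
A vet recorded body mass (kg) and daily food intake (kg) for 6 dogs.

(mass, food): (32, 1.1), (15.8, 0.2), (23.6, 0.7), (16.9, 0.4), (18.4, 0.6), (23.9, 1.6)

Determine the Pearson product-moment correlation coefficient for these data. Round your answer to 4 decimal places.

0.7011

n = 6, Σx = 130.6, Σy = 4.6, Σx² = 3025.98, Σy² = 4.82, Σxy = 110.92
nΣxy − ΣxΣy = 665.52 − 600.76 = 64.76
nΣx² − (Σx)² = 18155.88 − 17056.36 = 1099.52; nΣy² − (Σy)² = 28.92 − 21.16 = 7.76
r = 64.76 / √(1099.52 × 7.76) = 64.76 / 92.3703 ≈ 0.7011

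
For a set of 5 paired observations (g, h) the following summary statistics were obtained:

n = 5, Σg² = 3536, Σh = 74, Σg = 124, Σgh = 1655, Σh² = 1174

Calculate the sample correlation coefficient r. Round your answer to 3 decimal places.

r = (nΣgh − ΣgΣh) / √[(nΣg² − (Σg)²)(nΣh² − (Σh)²)]
Numerator: 5×1655 − 124×74 = -901
Denominator: √[(17680 − 15376)(5870 − 5476)] = √[2304 × 394] = 952.7728
r = -901 / 952.7728 ≈ -0.946

-0.946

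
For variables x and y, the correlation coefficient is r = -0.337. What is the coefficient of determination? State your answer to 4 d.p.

0.1136

r² = (-0.337)² = 0.1136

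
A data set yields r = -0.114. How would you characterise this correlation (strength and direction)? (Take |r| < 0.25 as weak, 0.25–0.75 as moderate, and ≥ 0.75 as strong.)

r = -0.114 < 0 so the relationship is negative.
|r| = 0.114, which falls in the weak range.

weak negative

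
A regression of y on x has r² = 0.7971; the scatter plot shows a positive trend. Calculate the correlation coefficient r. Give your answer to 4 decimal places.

0.8928

|r| = √0.7971 = 0.8928
The association is positive, so r = 0.8928.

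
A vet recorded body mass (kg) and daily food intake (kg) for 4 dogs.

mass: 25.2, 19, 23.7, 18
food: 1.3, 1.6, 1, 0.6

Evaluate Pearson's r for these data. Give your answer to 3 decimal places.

n = 4, Σx = 85.9, Σy = 4.5, Σx² = 1881.73, Σy² = 5.61, Σxy = 97.66
nΣxy − ΣxΣy = 390.64 − 386.55 = 4.09
nΣx² − (Σx)² = 7526.92 − 7378.81 = 148.11; nΣy² − (Σy)² = 22.44 − 20.25 = 2.19
r = 4.09 / √(148.11 × 2.19) = 4.09 / 18.0100 ≈ 0.227

0.227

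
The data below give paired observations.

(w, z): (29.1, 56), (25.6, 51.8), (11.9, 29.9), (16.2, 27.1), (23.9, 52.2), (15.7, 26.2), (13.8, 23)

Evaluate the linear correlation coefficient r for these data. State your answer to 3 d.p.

n = 7, Σw = 136.2, Σz = 266.2, Σw² = 2914.36, Σz² = 11387.94, Σwz = 5726.83
nΣwz − ΣwΣz = 40087.81 − 36256.44 = 3831.37
nΣw² − (Σw)² = 20400.52 − 18550.44 = 1850.08; nΣz² − (Σz)² = 79715.58 − 70862.44 = 8853.14
r = 3831.37 / √(1850.08 × 8853.14) = 3831.37 / 4047.0999 ≈ 0.947

0.947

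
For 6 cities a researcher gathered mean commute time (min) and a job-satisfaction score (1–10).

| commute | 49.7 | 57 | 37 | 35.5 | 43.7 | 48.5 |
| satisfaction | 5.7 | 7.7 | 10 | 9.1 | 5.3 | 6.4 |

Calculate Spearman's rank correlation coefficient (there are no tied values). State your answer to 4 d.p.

Rank commute: 5, 6, 2, 1, 3, 4
Rank satisfaction: 2, 4, 6, 5, 1, 3
d = rank(commute) − rank(satisfaction): 3, 2, -4, -4, 2, 1; Σd² = 50
ρ = 1 − 6Σd² / [n(n²−1)] = 1 − 6×50 / (6×35) = 1 − 300/210 ≈ -0.4286

-0.4286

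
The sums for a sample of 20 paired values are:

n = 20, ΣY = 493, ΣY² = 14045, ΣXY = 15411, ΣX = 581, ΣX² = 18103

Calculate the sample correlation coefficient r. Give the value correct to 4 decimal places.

0.7155

r = (nΣXY − ΣXΣY) / √[(nΣX² − (ΣX)²)(nΣY² − (ΣY)²)]
Numerator: 20×15411 − 581×493 = 21787
Denominator: √[(362060 − 337561)(280900 − 243049)] = √[24499 × 37851] = 30451.7922
r = 21787 / 30451.7922 ≈ 0.7155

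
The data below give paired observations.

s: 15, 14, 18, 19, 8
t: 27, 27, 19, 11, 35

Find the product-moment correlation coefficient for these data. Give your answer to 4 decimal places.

-0.9330

n = 5, Σs = 74, Σt = 119, Σs² = 1170, Σt² = 3165, Σst = 1614
nΣst − ΣsΣt = 8070 − 8806 = -736
nΣs² − (Σs)² = 5850 − 5476 = 374; nΣt² − (Σt)² = 15825 − 14161 = 1664
r = -736 / √(374 × 1664) = -736 / 788.8828 ≈ -0.9330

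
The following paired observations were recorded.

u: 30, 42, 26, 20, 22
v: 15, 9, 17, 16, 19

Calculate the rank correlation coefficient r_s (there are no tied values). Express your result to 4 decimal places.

Rank u: 4, 5, 3, 1, 2
Rank v: 2, 1, 4, 3, 5
d = rank(u) − rank(v): 2, 4, -1, -2, -3; Σd² = 34
ρ = 1 − 6Σd² / [n(n²−1)] = 1 − 6×34 / (5×24) = 1 − 204/120 ≈ -0.7000

-0.7000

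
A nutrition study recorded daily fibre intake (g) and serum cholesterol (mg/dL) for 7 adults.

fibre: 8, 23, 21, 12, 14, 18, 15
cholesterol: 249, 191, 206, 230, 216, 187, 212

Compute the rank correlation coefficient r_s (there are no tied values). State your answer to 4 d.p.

Rank fibre: 1, 7, 6, 2, 3, 5, 4
Rank cholesterol: 7, 2, 3, 6, 5, 1, 4
d = rank(fibre) − rank(cholesterol): -6, 5, 3, -4, -2, 4, 0; Σd² = 106
ρ = 1 − 6Σd² / [n(n²−1)] = 1 − 6×106 / (7×48) = 1 − 636/336 ≈ -0.8929

-0.8929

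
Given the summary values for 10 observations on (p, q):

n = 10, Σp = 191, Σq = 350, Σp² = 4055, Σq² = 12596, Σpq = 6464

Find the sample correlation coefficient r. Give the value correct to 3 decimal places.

r = (nΣpq − ΣpΣq) / √[(nΣp² − (Σp)²)(nΣq² − (Σq)²)]
Numerator: 10×6464 − 191×350 = -2210
Denominator: √[(40550 − 36481)(125960 − 122500)] = √[4069 × 3460] = 3752.1647
r = -2210 / 3752.1647 ≈ -0.589

-0.589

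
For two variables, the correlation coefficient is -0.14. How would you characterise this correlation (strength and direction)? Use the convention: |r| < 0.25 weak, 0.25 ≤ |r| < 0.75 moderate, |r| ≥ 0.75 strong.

weak negative

r = -0.14 < 0 so the relationship is negative.
|r| = 0.14, which falls in the weak range.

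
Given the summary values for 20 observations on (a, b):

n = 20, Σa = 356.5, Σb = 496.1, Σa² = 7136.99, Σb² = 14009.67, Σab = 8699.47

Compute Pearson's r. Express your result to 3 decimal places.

-0.124

r = (nΣab − ΣaΣb) / √[(nΣa² − (Σa)²)(nΣb² − (Σb)²)]
Numerator: 20×8699.47 − 356.5×496.1 = -2870.25
Denominator: √[(142739.8 − 127092.25)(280193.4 − 246115.21)] = √[15647.55 × 34078.19] = 23091.9939
r = -2870.25 / 23091.9939 ≈ -0.124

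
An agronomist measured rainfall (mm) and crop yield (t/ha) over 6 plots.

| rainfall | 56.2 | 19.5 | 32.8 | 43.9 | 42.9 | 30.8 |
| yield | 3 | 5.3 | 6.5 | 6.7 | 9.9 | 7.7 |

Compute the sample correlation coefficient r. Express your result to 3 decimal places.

n = 6, Σx = 226.1, Σy = 39.1, Σx² = 9330.79, Σy² = 281.53, Σxy = 1441.15
nΣxy − ΣxΣy = 8646.9 − 8840.51 = -193.61
nΣx² − (Σx)² = 55984.74 − 51121.21 = 4863.53; nΣy² − (Σy)² = 1689.18 − 1528.81 = 160.37
r = -193.61 / √(4863.53 × 160.37) = -193.61 / 883.1559 ≈ -0.219

-0.219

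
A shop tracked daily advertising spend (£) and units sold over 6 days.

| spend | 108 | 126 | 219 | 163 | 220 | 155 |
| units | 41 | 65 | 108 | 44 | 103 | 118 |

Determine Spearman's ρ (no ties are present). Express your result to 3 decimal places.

Rank spend: 1, 2, 5, 4, 6, 3
Rank units: 1, 3, 5, 2, 4, 6
d = rank(spend) − rank(units): 0, -1, 0, 2, 2, -3; Σd² = 18
ρ = 1 − 6Σd² / [n(n²−1)] = 1 − 6×18 / (6×35) = 1 − 108/210 ≈ 0.486

0.486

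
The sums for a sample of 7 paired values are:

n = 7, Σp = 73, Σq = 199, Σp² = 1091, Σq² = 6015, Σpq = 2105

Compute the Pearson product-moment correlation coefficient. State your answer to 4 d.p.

0.0865

r = (nΣpq − ΣpΣq) / √[(nΣp² − (Σp)²)(nΣq² − (Σq)²)]
Numerator: 7×2105 − 73×199 = 208
Denominator: √[(7637 − 5329)(42105 − 39601)] = √[2308 × 2504] = 2404.0033
r = 208 / 2404.0033 ≈ 0.0865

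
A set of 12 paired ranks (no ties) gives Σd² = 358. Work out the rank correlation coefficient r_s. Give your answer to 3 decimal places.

-0.252

ρ = 1 − 6Σd² / [n(n²−1)] = 1 − 6×358 / (12×143)
  = 1 − 2148/1716 = 1 − 1.2517 ≈ -0.252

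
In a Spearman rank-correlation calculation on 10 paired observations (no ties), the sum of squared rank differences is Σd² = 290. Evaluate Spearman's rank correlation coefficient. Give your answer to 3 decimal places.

-0.758

ρ = 1 − 6Σd² / [n(n²−1)] = 1 − 6×290 / (10×99)
  = 1 − 1740/990 = 1 − 1.7576 ≈ -0.758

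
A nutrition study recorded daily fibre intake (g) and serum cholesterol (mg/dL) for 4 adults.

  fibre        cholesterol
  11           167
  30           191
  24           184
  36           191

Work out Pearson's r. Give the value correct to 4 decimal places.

n = 4, Σx = 101, Σy = 733, Σx² = 2893, Σy² = 134707, Σxy = 18859
nΣxy − ΣxΣy = 75436 − 74033 = 1403
nΣx² − (Σx)² = 11572 − 10201 = 1371; nΣy² − (Σy)² = 538828 − 537289 = 1539
r = 1403 / √(1371 × 1539) = 1403 / 1452.5732 ≈ 0.9659

0.9659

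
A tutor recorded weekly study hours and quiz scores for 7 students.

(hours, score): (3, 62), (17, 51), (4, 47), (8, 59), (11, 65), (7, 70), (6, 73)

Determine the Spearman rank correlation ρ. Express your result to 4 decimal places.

Rank hours: 1, 7, 2, 5, 6, 4, 3
Rank score: 4, 2, 1, 3, 5, 6, 7
d = rank(hours) − rank(score): -3, 5, 1, 2, 1, -2, -4; Σd² = 60
ρ = 1 − 6Σd² / [n(n²−1)] = 1 − 6×60 / (7×48) = 1 − 360/336 ≈ -0.0714

-0.0714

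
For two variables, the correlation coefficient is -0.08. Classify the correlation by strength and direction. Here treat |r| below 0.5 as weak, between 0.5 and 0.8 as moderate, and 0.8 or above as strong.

weak negative

r = -0.08 < 0 so the relationship is negative.
|r| = 0.08, which falls in the weak range.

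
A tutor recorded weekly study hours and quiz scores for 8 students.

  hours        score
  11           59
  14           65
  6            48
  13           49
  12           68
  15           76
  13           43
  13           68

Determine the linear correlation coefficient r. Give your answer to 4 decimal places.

0.4944

n = 8, Σx = 97, Σy = 476, Σx² = 1229, Σy² = 29284, Σxy = 5883
nΣxy − ΣxΣy = 47064 − 46172 = 892
nΣx² − (Σx)² = 9832 − 9409 = 423; nΣy² − (Σy)² = 234272 − 226576 = 7696
r = 892 / √(423 × 7696) = 892 / 1804.2749 ≈ 0.4944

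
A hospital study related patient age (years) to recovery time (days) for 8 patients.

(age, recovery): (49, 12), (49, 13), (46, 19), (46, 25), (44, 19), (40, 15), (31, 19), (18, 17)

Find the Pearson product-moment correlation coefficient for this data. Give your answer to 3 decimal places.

n = 8, Σx = 323, Σy = 139, Σx² = 13855, Σy² = 2535, Σxy = 5580
nΣxy − ΣxΣy = 44640 − 44897 = -257
nΣx² − (Σx)² = 110840 − 104329 = 6511; nΣy² − (Σy)² = 20280 − 19321 = 959
r = -257 / √(6511 × 959) = -257 / 2498.8095 ≈ -0.103

-0.103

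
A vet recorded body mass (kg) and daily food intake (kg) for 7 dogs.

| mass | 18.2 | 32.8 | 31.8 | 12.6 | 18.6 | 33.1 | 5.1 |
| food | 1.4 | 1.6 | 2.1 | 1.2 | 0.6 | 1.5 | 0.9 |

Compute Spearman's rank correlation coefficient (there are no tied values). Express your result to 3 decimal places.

0.643

Rank mass: 3, 6, 5, 2, 4, 7, 1
Rank food: 4, 6, 7, 3, 1, 5, 2
d = rank(mass) − rank(food): -1, 0, -2, -1, 3, 2, -1; Σd² = 20
ρ = 1 − 6Σd² / [n(n²−1)] = 1 − 6×20 / (7×48) = 1 − 120/336 ≈ 0.643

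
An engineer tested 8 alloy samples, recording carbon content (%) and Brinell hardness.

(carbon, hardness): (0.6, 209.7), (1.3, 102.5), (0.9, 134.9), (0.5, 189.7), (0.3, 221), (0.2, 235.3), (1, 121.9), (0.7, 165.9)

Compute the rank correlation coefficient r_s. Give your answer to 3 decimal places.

-0.976

Rank carbon: 4, 8, 6, 3, 2, 1, 7, 5
Rank hardness: 6, 1, 3, 5, 7, 8, 2, 4
d = rank(carbon) − rank(hardness): -2, 7, 3, -2, -5, -7, 5, 1; Σd² = 166
ρ = 1 − 6Σd² / [n(n²−1)] = 1 − 6×166 / (8×63) = 1 − 996/504 ≈ -0.976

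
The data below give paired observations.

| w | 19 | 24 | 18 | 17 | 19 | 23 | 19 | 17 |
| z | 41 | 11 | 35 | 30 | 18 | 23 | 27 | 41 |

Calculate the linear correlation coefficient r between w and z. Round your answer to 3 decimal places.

n = 8, Σw = 156, Σz = 226, Σw² = 3090, Σz² = 7190, Σwz = 4264
nΣwz − ΣwΣz = 34112 − 35256 = -1144
nΣw² − (Σw)² = 24720 − 24336 = 384; nΣz² − (Σz)² = 57520 − 51076 = 6444
r = -1144 / √(384 × 6444) = -1144 / 1573.0531 ≈ -0.727

-0.727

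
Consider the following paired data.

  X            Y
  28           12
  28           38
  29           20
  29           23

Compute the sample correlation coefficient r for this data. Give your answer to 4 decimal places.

-0.1858

n = 4, ΣX = 114, ΣY = 93, ΣX² = 3250, ΣY² = 2517, ΣXY = 2647
nΣXY − ΣXΣY = 10588 − 10602 = -14
nΣX² − (ΣX)² = 13000 − 12996 = 4; nΣY² − (ΣY)² = 10068 − 8649 = 1419
r = -14 / √(4 × 1419) = -14 / 75.3392 ≈ -0.1858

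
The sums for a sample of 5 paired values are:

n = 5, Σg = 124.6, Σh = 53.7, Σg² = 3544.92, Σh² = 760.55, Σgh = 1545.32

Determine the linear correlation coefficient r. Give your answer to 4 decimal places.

r = (nΣgh − ΣgΣh) / √[(nΣg² − (Σg)²)(nΣh² − (Σh)²)]
Numerator: 5×1545.32 − 124.6×53.7 = 1035.58
Denominator: √[(17724.6 − 15525.16)(3802.75 − 2883.69)] = √[2199.44 × 919.06] = 1421.7656
r = 1035.58 / 1421.7656 ≈ 0.7284

0.7284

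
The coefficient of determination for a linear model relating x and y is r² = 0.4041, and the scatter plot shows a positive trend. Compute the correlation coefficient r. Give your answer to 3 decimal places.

|r| = √0.4041 = 0.636
The association is positive, so r = 0.636.

0.636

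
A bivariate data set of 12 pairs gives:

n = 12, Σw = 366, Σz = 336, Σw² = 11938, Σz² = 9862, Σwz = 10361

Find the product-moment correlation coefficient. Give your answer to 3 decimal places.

0.191

r = (nΣwz − ΣwΣz) / √[(nΣw² − (Σw)²)(nΣz² − (Σz)²)]
Numerator: 12×10361 − 366×336 = 1356
Denominator: √[(143256 − 133956)(118344 − 112896)] = √[9300 × 5448] = 7118.0334
r = 1356 / 7118.0334 ≈ 0.191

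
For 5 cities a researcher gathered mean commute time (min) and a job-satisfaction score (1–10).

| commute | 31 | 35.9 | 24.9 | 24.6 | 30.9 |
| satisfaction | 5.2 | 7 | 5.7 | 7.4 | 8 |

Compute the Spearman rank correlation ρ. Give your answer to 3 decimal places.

-0.300

Rank commute: 4, 5, 2, 1, 3
Rank satisfaction: 1, 3, 2, 4, 5
d = rank(commute) − rank(satisfaction): 3, 2, 0, -3, -2; Σd² = 26
ρ = 1 − 6Σd² / [n(n²−1)] = 1 − 6×26 / (5×24) = 1 − 156/120 ≈ -0.300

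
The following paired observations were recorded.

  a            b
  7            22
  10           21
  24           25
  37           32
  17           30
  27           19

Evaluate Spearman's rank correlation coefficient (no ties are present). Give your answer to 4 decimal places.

0.3143

Rank a: 1, 2, 4, 6, 3, 5
Rank b: 3, 2, 4, 6, 5, 1
d = rank(a) − rank(b): -2, 0, 0, 0, -2, 4; Σd² = 24
ρ = 1 − 6Σd² / [n(n²−1)] = 1 − 6×24 / (6×35) = 1 − 144/210 ≈ 0.3143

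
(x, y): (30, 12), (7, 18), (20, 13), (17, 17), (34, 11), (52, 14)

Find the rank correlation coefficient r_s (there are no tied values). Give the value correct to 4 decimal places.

Rank x: 4, 1, 3, 2, 5, 6
Rank y: 2, 6, 3, 5, 1, 4
d = rank(x) − rank(y): 2, -5, 0, -3, 4, 2; Σd² = 58
ρ = 1 − 6Σd² / [n(n²−1)] = 1 − 6×58 / (6×35) = 1 − 348/210 ≈ -0.6571

-0.6571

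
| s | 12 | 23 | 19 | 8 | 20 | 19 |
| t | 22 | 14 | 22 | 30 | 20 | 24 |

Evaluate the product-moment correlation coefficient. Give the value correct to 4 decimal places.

n = 6, Σs = 101, Σt = 132, Σs² = 1859, Σt² = 3040, Σst = 2100
nΣst − ΣsΣt = 12600 − 13332 = -732
nΣs² − (Σs)² = 11154 − 10201 = 953; nΣt² − (Σt)² = 18240 − 17424 = 816
r = -732 / √(953 × 816) = -732 / 881.8435 ≈ -0.8301

-0.8301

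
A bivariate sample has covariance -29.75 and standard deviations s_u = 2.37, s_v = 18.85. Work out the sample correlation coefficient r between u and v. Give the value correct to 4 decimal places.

r = Cov(u,v) / (s_u · s_v) = -29.75 / (2.37 × 18.85)
  = -29.75 / 44.6745 ≈ -0.6659

-0.6659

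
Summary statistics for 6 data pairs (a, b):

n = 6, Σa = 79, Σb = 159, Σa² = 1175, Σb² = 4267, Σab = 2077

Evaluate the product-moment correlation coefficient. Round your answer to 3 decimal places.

-0.194

r = (nΣab − ΣaΣb) / √[(nΣa² − (Σa)²)(nΣb² − (Σb)²)]
Numerator: 6×2077 − 79×159 = -99
Denominator: √[(7050 − 6241)(25602 − 25281)] = √[809 × 321] = 509.5969
r = -99 / 509.5969 ≈ -0.194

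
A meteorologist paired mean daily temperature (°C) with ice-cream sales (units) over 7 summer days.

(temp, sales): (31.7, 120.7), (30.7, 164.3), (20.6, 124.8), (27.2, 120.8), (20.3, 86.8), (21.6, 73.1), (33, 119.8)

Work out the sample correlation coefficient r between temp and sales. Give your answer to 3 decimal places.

0.609

n = 7, Σx = 185.1, Σy = 810.3, Σx² = 5079.23, Σy² = 98960.55, Σxy = 22021.24
nΣxy − ΣxΣy = 154148.68 − 149986.53 = 4162.15
nΣx² − (Σx)² = 35554.61 − 34262.01 = 1292.6; nΣy² − (Σy)² = 692723.85 − 656586.09 = 36137.76
r = 4162.15 / √(1292.6 × 36137.76) = 4162.15 / 6834.5935 ≈ 0.609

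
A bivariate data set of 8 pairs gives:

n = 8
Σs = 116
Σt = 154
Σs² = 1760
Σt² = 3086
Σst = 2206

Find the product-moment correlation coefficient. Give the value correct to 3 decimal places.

r = (nΣst − ΣsΣt) / √[(nΣs² − (Σs)²)(nΣt² − (Σt)²)]
Numerator: 8×2206 − 116×154 = -216
Denominator: √[(14080 − 13456)(24688 − 23716)] = √[624 × 972] = 778.7991
r = -216 / 778.7991 ≈ -0.277

-0.277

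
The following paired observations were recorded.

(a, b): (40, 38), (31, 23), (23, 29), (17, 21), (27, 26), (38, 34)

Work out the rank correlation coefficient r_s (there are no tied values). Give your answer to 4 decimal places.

Rank a: 6, 4, 2, 1, 3, 5
Rank b: 6, 2, 4, 1, 3, 5
d = rank(a) − rank(b): 0, 2, -2, 0, 0, 0; Σd² = 8
ρ = 1 − 6Σd² / [n(n²−1)] = 1 − 6×8 / (6×35) = 1 − 48/210 ≈ 0.7714

0.7714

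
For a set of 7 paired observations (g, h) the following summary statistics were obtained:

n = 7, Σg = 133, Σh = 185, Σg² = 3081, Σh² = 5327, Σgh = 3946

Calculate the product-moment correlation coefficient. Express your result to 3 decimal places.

0.875

r = (nΣgh − ΣgΣh) / √[(nΣg² − (Σg)²)(nΣh² − (Σh)²)]
Numerator: 7×3946 − 133×185 = 3017
Denominator: √[(21567 − 17689)(37289 − 34225)] = √[3878 × 3064] = 3447.0556
r = 3017 / 3447.0556 ≈ 0.875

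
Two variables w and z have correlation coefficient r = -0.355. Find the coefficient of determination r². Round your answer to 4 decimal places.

r² = (-0.355)² = 0.1260

0.1260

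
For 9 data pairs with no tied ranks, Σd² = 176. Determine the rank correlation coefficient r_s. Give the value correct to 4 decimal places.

ρ = 1 − 6Σd² / [n(n²−1)] = 1 − 6×176 / (9×80)
  = 1 − 1056/720 = 1 − 1.46667 ≈ -0.4667

-0.4667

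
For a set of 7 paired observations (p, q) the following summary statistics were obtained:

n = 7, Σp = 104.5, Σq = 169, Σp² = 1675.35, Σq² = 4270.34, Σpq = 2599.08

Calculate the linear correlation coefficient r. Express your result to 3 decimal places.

r = (nΣpq − ΣpΣq) / √[(nΣp² − (Σp)²)(nΣq² − (Σq)²)]
Numerator: 7×2599.08 − 104.5×169 = 533.06
Denominator: √[(11727.45 − 10920.25)(29892.38 − 28561)] = √[807.2 × 1331.38] = 1036.6725
r = 533.06 / 1036.6725 ≈ 0.514

0.514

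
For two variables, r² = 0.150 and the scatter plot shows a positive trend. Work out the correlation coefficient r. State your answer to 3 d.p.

0.387

|r| = √0.150 = 0.387
The association is positive, so r = 0.387.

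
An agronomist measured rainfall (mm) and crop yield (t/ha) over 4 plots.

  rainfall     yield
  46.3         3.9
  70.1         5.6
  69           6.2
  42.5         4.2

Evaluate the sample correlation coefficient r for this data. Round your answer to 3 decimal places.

0.944

n = 4, Σx = 227.9, Σy = 19.9, Σx² = 13624.95, Σy² = 102.65, Σxy = 1179.43
nΣxy − ΣxΣy = 4717.72 − 4535.21 = 182.51
nΣx² − (Σx)² = 54499.8 − 51938.41 = 2561.39; nΣy² − (Σy)² = 410.6 − 396.01 = 14.59
r = 182.51 / √(2561.39 × 14.59) = 182.51 / 193.3150 ≈ 0.944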